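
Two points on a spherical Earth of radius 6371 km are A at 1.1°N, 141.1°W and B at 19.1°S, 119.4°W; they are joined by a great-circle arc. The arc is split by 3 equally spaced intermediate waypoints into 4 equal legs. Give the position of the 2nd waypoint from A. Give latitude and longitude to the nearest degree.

Convert each endpoint to a unit vector on the sphere (x = cos φ cos λ, y = cos φ sin λ, z = sin φ).
The central angle between the endpoints is δ = arccos(p₁·p₂) ≈ 0.512 rad (29.4°).
Interpolate at f = 2/4 with slerp weights a = sin((1−f)δ)/sin δ ≈ 0.517, b = sin(fδ)/sin δ ≈ 0.517.
p = a·p₁ + b·p₂ ≈ (-0.642, -0.750, -0.159); φ = arcsin(p_z) ≈ -9.16°, λ = atan2(p_y, p_x) ≈ -130.56°.

≈ 9°S, 131°W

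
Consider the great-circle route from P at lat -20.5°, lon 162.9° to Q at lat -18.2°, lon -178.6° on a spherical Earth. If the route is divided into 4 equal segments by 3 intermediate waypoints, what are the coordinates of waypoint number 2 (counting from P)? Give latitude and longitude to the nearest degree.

Convert each endpoint to a unit vector on the sphere (x = cos φ cos λ, y = cos φ sin λ, z = sin φ).
The central angle between the endpoints is δ = arccos(p₁·p₂) ≈ 0.307 rad (17.6°).
Interpolate at f = 2/4 with slerp weights a = sin((1−f)δ)/sin δ ≈ 0.506, b = sin(fδ)/sin δ ≈ 0.506.
p = a·p₁ + b·p₂ ≈ (-0.933, 0.128, -0.335); φ = arcsin(p_z) ≈ -19.59°, λ = atan2(p_y, p_x) ≈ 172.22°.

≈ lat -20°, lon 172°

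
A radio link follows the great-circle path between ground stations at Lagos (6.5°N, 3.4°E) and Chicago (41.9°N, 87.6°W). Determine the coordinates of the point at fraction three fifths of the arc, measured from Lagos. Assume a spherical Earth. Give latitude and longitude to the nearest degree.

≈ 36°N, 43°W

Write both endpoints as unit vectors p₁, p₂ with components (cos φ cos λ, cos φ sin λ, sin φ).
The central angle between the endpoints is δ = arccos(p₁·p₂) ≈ 1.508 rad (86.4°).
Interpolate at f = 3/5 with slerp weights a = sin((1−f)δ)/sin δ ≈ 0.568, b = sin(fδ)/sin δ ≈ 0.788.
p = a·p₁ + b·p₂ ≈ (0.588, -0.552, 0.591); φ = arcsin(p_z) ≈ 36.19°, λ = atan2(p_y, p_x) ≈ -43.20°.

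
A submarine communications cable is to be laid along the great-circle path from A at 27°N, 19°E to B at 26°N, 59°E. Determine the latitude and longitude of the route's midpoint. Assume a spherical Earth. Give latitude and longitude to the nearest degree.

From cos δ = sin φ₁ sin φ₂ + cos φ₁ cos φ₂ cos Δλ, the central angle is δ ≈ 0.622 rad (35.7°).
Interpolate at f = 1/2 with slerp weights a = sin((1−f)δ)/sin δ ≈ 0.525, b = sin(fδ)/sin δ ≈ 0.525.
p = a·p₁ + b·p₂ ≈ (0.686, 0.557, 0.469); φ = arcsin(p_z) ≈ 27.95°, λ = atan2(p_y, p_x) ≈ 39.09°.

≈ 28°N, 39°E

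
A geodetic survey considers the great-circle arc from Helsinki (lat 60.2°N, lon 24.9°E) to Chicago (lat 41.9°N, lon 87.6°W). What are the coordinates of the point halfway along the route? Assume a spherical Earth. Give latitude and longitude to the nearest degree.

≈ lat 65°N, lon 48°W

Write both endpoints as unit vectors p₁, p₂ with components (cos φ cos λ, cos φ sin λ, sin φ).
The central angle between the endpoints is δ = arccos(p₁·p₂) ≈ 1.117 rad (64.0°).
Interpolate at f = 1/2 with slerp weights a = sin((1−f)δ)/sin δ ≈ 0.590, b = sin(fδ)/sin δ ≈ 0.590.
p = a·p₁ + b·p₂ ≈ (0.284, -0.315, 0.905); φ = arcsin(p_z) ≈ 64.89°, λ = atan2(p_y, p_x) ≈ -47.96°.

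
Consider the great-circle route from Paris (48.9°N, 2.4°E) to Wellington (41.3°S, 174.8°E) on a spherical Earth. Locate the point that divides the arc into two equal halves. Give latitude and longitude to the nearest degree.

≈ 35°N, 134°E

Convert each endpoint to a unit vector on the sphere (x = cos φ cos λ, y = cos φ sin λ, z = sin φ).
The central angle between the endpoints is δ = arccos(p₁·p₂) ≈ 2.979 rad (170.7°).
Interpolate at f = 1/2 with slerp weights a = sin((1−f)δ)/sin δ ≈ 6.173, b = sin(fδ)/sin δ ≈ 6.173.
p = a·p₁ + b·p₂ ≈ (-0.564, 0.590, 0.578); φ = arcsin(p_z) ≈ 35.28°, λ = atan2(p_y, p_x) ≈ 133.70°.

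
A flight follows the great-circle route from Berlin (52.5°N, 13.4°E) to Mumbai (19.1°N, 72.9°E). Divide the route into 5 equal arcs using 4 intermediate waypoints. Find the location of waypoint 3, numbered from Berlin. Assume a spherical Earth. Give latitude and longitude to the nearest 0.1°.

≈ 35.8°N, 55.6°E

Convert each endpoint to a unit vector on the sphere (x = cos φ cos λ, y = cos φ sin λ, z = sin φ).
The central angle between the endpoints is δ = arccos(p₁·p₂) ≈ 0.987 rad (56.5°).
Interpolate at f = 3/5 with slerp weights a = sin((1−f)δ)/sin δ ≈ 0.461, b = sin(fδ)/sin δ ≈ 0.669.
p = a·p₁ + b·p₂ ≈ (0.459, 0.669, 0.585); φ = arcsin(p_z) ≈ 35.77°, λ = atan2(p_y, p_x) ≈ 55.56°.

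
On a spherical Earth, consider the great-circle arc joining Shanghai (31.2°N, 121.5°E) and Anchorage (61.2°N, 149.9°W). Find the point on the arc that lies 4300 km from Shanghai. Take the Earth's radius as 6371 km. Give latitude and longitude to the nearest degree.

Write both endpoints as unit vectors p₁, p₂ with components (cos φ cos λ, cos φ sin λ, sin φ).
The central angle between the endpoints is δ = arccos(p₁·p₂) ≈ 1.088 rad (62.4°). The total great-circle distance is δ·R ≈ 1.088 × 6371 ≈ 6933 km, so the target fraction is f = 4300/6933 ≈ 0.620.
Interpolate at f ≈ 0.620 with slerp weights a = sin((1−f)δ)/sin δ ≈ 0.453, b = sin(fδ)/sin δ ≈ 0.705.
p = a·p₁ + b·p₂ ≈ (-0.497, 0.160, 0.853); φ = arcsin(p_z) ≈ 58.54°, λ = atan2(p_y, p_x) ≈ 162.11°.

≈ (59°N, 162°E)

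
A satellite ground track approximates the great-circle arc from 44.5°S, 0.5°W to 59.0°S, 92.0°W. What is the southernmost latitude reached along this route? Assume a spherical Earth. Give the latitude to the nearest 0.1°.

≈ 62.9°S

The great circle lies in the plane with unit normal n̂ = (p₁ × p₂)/|p₁ × p₂|.
Here n̂_z ≈ -0.455; the vertex latitude is φ_max = arccos|n̂_z| ≈ 62.9°.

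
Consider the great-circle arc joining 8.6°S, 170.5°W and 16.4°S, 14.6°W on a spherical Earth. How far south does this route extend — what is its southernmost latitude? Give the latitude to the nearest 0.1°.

≈ 46.9°S

The great circle lies in the plane with unit normal n̂ = (p₁ × p₂)/|p₁ × p₂|.
Here n̂_z ≈ +0.683; the vertex latitude is φ_max = arccos|n̂_z| ≈ 46.9°.
Check via Clairaut: cos φ_max = |cos φ₁| · sin C = cos(8.6°)·sin(136.3°) ≈ 0.683, again giving ≈ 46.9°.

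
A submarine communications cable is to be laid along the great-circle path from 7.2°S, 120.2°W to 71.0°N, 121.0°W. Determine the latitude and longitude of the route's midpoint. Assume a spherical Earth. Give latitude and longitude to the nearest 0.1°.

Write both endpoints as unit vectors p₁, p₂ with components (cos φ cos λ, cos φ sin λ, sin φ).
The central angle between the endpoints is δ = arccos(p₁·p₂) ≈ 1.365 rad (78.2°).
Interpolate at f = 1/2 with slerp weights a = sin((1−f)δ)/sin δ ≈ 0.644, b = sin(fδ)/sin δ ≈ 0.644.
p = a·p₁ + b·p₂ ≈ (-0.430, -0.732, 0.528); φ = arcsin(p_z) ≈ 31.90°, λ = atan2(p_y, p_x) ≈ -120.40°.

≈ 31.9°N, 120.4°W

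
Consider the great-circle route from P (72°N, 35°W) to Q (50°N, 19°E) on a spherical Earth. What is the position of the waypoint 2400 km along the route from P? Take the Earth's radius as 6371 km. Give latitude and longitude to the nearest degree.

≈ (59°N, 9°E)

Write both endpoints as unit vectors p₁, p₂ with components (cos φ cos λ, cos φ sin λ, sin φ).
The central angle between the endpoints is δ = arccos(p₁·p₂) ≈ 0.564 rad (32.3°). The total great-circle distance is δ·R ≈ 0.564 × 6371 ≈ 3591 km, so the target fraction is f = 2400/3591 ≈ 0.668.
Interpolate at f ≈ 0.668 with slerp weights a = sin((1−f)δ)/sin δ ≈ 0.348, b = sin(fδ)/sin δ ≈ 0.689.
p = a·p₁ + b·p₂ ≈ (0.507, 0.082, 0.858); φ = arcsin(p_z) ≈ 59.12°, λ = atan2(p_y, p_x) ≈ 9.24°.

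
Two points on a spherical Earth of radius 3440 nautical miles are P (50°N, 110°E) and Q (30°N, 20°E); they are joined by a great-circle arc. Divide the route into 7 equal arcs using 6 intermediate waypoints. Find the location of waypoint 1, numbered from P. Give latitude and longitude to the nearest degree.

From cos δ = sin φ₁ sin φ₂ + cos φ₁ cos φ₂ cos Δλ, the central angle is δ ≈ 1.178 rad (67.5°).
Interpolate at f = 1/7 with slerp weights a = sin((1−f)δ)/sin δ ≈ 0.916, b = sin(fδ)/sin δ ≈ 0.181.
p = a·p₁ + b·p₂ ≈ (-0.054, 0.607, 0.793); φ = arcsin(p_z) ≈ 52.44°, λ = atan2(p_y, p_x) ≈ 95.08°.

≈ (52°N, 95°E)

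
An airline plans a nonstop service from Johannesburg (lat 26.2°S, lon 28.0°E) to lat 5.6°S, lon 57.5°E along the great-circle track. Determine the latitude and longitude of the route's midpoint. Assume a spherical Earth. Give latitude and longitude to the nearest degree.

≈ lat 16°S, lon 44°E

Write both endpoints as unit vectors p₁, p₂ with components (cos φ cos λ, cos φ sin λ, sin φ).
The central angle between the endpoints is δ = arccos(p₁·p₂) ≈ 0.609 rad (34.9°).
Interpolate at f = 1/2 with slerp weights a = sin((1−f)δ)/sin δ ≈ 0.524, b = sin(fδ)/sin δ ≈ 0.524.
p = a·p₁ + b·p₂ ≈ (0.695, 0.661, -0.283); φ = arcsin(p_z) ≈ -16.41°, λ = atan2(p_y, p_x) ≈ 43.53°.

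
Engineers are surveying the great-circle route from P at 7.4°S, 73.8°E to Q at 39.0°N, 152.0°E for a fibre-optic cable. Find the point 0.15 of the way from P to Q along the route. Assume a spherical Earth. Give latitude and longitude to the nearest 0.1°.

≈ 1.0°N, 83.6°E

Convert each endpoint to a unit vector on the sphere (x = cos φ cos λ, y = cos φ sin λ, z = sin φ).
The central angle between the endpoints is δ = arccos(p₁·p₂) ≈ 1.494 rad (85.6°).
Interpolate at f = 0.15 with slerp weights a = sin((1−f)δ)/sin δ ≈ 0.958, b = sin(fδ)/sin δ ≈ 0.223.
p = a·p₁ + b·p₂ ≈ (0.112, 0.994, 0.017); φ = arcsin(p_z) ≈ 0.97°, λ = atan2(p_y, p_x) ≈ 83.56°.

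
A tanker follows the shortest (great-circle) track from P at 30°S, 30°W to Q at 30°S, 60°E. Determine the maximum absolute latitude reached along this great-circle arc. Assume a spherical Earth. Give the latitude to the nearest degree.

≈ 39°S

The great circle lies in the plane with unit normal n̂ = (p₁ × p₂)/|p₁ × p₂|.
Here n̂_z ≈ +0.775; the vertex latitude is φ_max = arccos|n̂_z| ≈ 39.2°.
Check via Clairaut: cos φ_max = |cos φ₁| · sin C = cos(30.0°)·sin(116.6°) ≈ 0.775, again giving ≈ 39.2°.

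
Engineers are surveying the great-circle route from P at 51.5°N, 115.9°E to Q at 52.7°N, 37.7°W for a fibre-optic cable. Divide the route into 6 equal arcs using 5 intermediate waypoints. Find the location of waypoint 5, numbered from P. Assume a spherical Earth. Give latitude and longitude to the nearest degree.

≈ 64°N, 30°W

The haversine formula gives a central angle δ ≈ 1.282 rad (73.5°) between the endpoints.
Interpolate at f = 5/6 with slerp weights a = sin((1−f)δ)/sin δ ≈ 0.221, b = sin(fδ)/sin δ ≈ 0.914.
p = a·p₁ + b·p₂ ≈ (0.378, -0.215, 0.900); φ = arcsin(p_z) ≈ 64.21°, λ = atan2(p_y, p_x) ≈ -29.61°.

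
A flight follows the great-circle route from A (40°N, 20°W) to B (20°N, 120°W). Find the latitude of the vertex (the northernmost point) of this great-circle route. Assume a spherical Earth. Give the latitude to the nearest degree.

The great circle lies in the plane with unit normal n̂ = (p₁ × p₂)/|p₁ × p₂|.
Here n̂_z ≈ -0.712; the vertex latitude is φ_max = arccos|n̂_z| ≈ 44.6°.
Check via Clairaut: cos φ_max = |cos φ₁| · sin C = cos(40.0°)·sin(68.4°) ≈ 0.712, again giving ≈ 44.6°.

≈ 45°N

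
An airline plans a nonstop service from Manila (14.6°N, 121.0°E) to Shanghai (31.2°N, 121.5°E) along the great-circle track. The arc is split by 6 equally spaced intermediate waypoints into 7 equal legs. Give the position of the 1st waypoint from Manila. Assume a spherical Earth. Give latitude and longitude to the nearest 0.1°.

Convert each endpoint to a unit vector on the sphere (x = cos φ cos λ, y = cos φ sin λ, z = sin φ).
The central angle between the endpoints is δ = arccos(p₁·p₂) ≈ 0.290 rad (16.6°).
Interpolate at f = 1/7 with slerp weights a = sin((1−f)δ)/sin δ ≈ 0.860, b = sin(fδ)/sin δ ≈ 0.145.
p = a·p₁ + b·p₂ ≈ (-0.494, 0.819, 0.292); φ = arcsin(p_z) ≈ 16.97°, λ = atan2(p_y, p_x) ≈ 121.06°.

≈ 17.0°N, 121.1°E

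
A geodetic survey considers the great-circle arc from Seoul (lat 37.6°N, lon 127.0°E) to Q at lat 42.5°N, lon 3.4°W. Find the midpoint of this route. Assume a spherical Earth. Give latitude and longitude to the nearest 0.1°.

The haversine formula gives a central angle δ ≈ 1.537 rad (88.1°) between the endpoints.
Interpolate at f = 1/2 with slerp weights a = sin((1−f)δ)/sin δ ≈ 0.696, b = sin(fδ)/sin δ ≈ 0.696.
p = a·p₁ + b·p₂ ≈ (0.180, 0.410, 0.894); φ = arcsin(p_z) ≈ 63.41°, λ = atan2(p_y, p_x) ≈ 66.25°.

≈ lat 63.4°N, lon 66.3°E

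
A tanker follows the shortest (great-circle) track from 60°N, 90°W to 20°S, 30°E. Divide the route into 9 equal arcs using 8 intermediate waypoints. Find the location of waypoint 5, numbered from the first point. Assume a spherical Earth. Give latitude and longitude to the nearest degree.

From cos δ = sin φ₁ sin φ₂ + cos φ₁ cos φ₂ cos Δλ, the central angle is δ ≈ 2.131 rad (122.1°).
Interpolate at f = 5/9 with slerp weights a = sin((1−f)δ)/sin δ ≈ 0.958, b = sin(fδ)/sin δ ≈ 1.093.
p = a·p₁ + b·p₂ ≈ (0.889, 0.035, 0.456); φ = arcsin(p_z) ≈ 27.12°, λ = atan2(p_y, p_x) ≈ 2.22°.

≈ 27°N, 2°E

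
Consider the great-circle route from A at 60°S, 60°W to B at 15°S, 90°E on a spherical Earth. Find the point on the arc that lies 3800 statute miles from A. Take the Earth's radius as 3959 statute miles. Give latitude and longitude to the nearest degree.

≈ 59°S, 69°E

From cos δ = sin φ₁ sin φ₂ + cos φ₁ cos φ₂ cos Δλ, the central angle is δ ≈ 1.766 rad (101.2°). The total great-circle distance is δ·R ≈ 1.766 × 3959 ≈ 6992 mi, so the target fraction is f = 3800/6992 ≈ 0.543.
Interpolate at f ≈ 0.543 with slerp weights a = sin((1−f)δ)/sin δ ≈ 0.736, b = sin(fδ)/sin δ ≈ 0.835.
p = a·p₁ + b·p₂ ≈ (0.184, 0.488, -0.853); φ = arcsin(p_z) ≈ -58.57°, λ = atan2(p_y, p_x) ≈ 69.35°.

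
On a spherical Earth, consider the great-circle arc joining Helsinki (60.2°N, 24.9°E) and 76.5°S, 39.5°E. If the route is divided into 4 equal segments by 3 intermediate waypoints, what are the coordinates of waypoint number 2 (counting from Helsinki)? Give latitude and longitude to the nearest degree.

From cos δ = sin φ₁ sin φ₂ + cos φ₁ cos φ₂ cos Δλ, the central angle is δ ≈ 2.391 rad (137.0°).
Interpolate at f = 2/4 with slerp weights a = sin((1−f)δ)/sin δ ≈ 1.365, b = sin(fδ)/sin δ ≈ 1.365.
p = a·p₁ + b·p₂ ≈ (0.861, 0.488, -0.143); φ = arcsin(p_z) ≈ -8.21°, λ = atan2(p_y, p_x) ≈ 29.55°.

≈ 8°S, 30°E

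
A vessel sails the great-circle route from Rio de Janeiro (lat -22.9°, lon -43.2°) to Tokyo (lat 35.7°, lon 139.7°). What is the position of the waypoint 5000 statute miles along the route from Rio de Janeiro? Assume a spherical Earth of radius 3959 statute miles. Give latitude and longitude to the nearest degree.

From cos δ = sin φ₁ sin φ₂ + cos φ₁ cos φ₂ cos Δλ, the central angle is δ ≈ 2.914 rad (167.0°). The total great-circle distance is δ·R ≈ 2.914 × 3959 ≈ 11536 mi, so the target fraction is f = 5000/11536 ≈ 0.433.
Interpolate at f ≈ 0.433 with slerp weights a = sin((1−f)δ)/sin δ ≈ 4.416, b = sin(fδ)/sin δ ≈ 4.222.
p = a·p₁ + b·p₂ ≈ (0.351, -0.567, 0.745); φ = arcsin(p_z) ≈ 48.19°, λ = atan2(p_y, p_x) ≈ -58.28°.

≈ lat 48°, lon -58°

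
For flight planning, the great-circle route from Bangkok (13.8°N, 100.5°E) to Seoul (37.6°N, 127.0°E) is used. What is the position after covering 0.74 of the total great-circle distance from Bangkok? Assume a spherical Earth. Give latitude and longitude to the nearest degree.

Convert each endpoint to a unit vector on the sphere (x = cos φ cos λ, y = cos φ sin λ, z = sin φ).
The central angle between the endpoints is δ = arccos(p₁·p₂) ≈ 0.584 rad (33.5°).
Interpolate at f = 0.74 with slerp weights a = sin((1−f)δ)/sin δ ≈ 0.274, b = sin(fδ)/sin δ ≈ 0.760.
p = a·p₁ + b·p₂ ≈ (-0.411, 0.743, 0.529); φ = arcsin(p_z) ≈ 31.93°, λ = atan2(p_y, p_x) ≈ 118.95°.

≈ 32°N, 119°E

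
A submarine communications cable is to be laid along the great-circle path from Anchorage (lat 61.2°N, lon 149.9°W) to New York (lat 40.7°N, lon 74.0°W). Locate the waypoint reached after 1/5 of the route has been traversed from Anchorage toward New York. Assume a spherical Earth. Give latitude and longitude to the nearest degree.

Write both endpoints as unit vectors p₁, p₂ with components (cos φ cos λ, cos φ sin λ, sin φ).
The central angle between the endpoints is δ = arccos(p₁·p₂) ≈ 0.849 rad (48.7°).
Interpolate at f = 1/5 with slerp weights a = sin((1−f)δ)/sin δ ≈ 0.837, b = sin(fδ)/sin δ ≈ 0.225.
p = a·p₁ + b·p₂ ≈ (-0.302, -0.366, 0.880); φ = arcsin(p_z) ≈ 61.67°, λ = atan2(p_y, p_x) ≈ -129.48°.

≈ lat 62°N, lon 129°W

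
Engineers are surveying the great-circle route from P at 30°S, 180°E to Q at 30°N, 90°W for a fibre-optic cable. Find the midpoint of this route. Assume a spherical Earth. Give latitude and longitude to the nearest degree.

≈ 0°N, 135°W

Write both endpoints as unit vectors p₁, p₂ with components (cos φ cos λ, cos φ sin λ, sin φ).
The central angle between the endpoints is δ = arccos(p₁·p₂) ≈ 1.823 rad (104.5°).
Interpolate at f = 1/2 with slerp weights a = sin((1−f)δ)/sin δ ≈ 0.816, b = sin(fδ)/sin δ ≈ 0.816.
p = a·p₁ + b·p₂ ≈ (-0.707, -0.707, 0.000); φ = arcsin(p_z) ≈ 0.00°, λ = atan2(p_y, p_x) ≈ -135.00°.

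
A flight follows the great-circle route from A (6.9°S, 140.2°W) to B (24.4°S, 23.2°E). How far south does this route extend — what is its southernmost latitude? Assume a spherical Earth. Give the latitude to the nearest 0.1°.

≈ 63.4°S

The great circle lies in the plane with unit normal n̂ = (p₁ × p₂)/|p₁ × p₂|.
Here n̂_z ≈ +0.448; the vertex latitude is φ_max = arccos|n̂_z| ≈ 63.4°.
Check via Clairaut: cos φ_max = |cos φ₁| · sin C = cos(6.9°)·sin(153.2°) ≈ 0.448, again giving ≈ 63.4°.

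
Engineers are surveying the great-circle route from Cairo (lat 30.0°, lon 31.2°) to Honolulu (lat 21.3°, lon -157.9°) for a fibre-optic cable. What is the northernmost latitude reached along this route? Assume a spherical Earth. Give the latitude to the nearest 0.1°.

The great circle lies in the plane with unit normal n̂ = (p₁ × p₂)/|p₁ × p₂|.
Here n̂_z ≈ +0.162; the vertex latitude is φ_max = arccos|n̂_z| ≈ 80.7°.
Check via Clairaut: cos φ_max = |cos φ₁| · sin C = cos(30.0°)·sin(10.8°) ≈ 0.162, again giving ≈ 80.7°.

≈ 80.7°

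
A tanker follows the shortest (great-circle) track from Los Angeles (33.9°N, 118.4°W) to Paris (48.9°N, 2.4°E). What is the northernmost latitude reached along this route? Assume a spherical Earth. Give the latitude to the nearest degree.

≈ 62°N

The great circle lies in the plane with unit normal n̂ = (p₁ × p₂)/|p₁ × p₂|.
Here n̂_z ≈ +0.473; the vertex latitude is φ_max = arccos|n̂_z| ≈ 61.7°.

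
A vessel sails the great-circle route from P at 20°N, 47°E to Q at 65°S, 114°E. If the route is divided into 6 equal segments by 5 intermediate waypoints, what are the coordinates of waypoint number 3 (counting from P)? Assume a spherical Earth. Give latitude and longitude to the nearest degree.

≈ 26°S, 66°E

Write both endpoints as unit vectors p₁, p₂ with components (cos φ cos λ, cos φ sin λ, sin φ).
The central angle between the endpoints is δ = arccos(p₁·p₂) ≈ 1.726 rad (98.9°).
Interpolate at f = 3/6 with slerp weights a = sin((1−f)δ)/sin δ ≈ 0.769, b = sin(fδ)/sin δ ≈ 0.769.
p = a·p₁ + b·p₂ ≈ (0.361, 0.826, -0.434); φ = arcsin(p_z) ≈ -25.72°, λ = atan2(p_y, p_x) ≈ 66.40°.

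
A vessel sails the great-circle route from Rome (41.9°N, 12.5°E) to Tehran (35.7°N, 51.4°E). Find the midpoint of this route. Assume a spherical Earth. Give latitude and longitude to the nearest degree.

The haversine formula gives a central angle δ ≈ 0.535 rad (30.7°) between the endpoints.
Interpolate at f = 1/2 with slerp weights a = sin((1−f)δ)/sin δ ≈ 0.518, b = sin(fδ)/sin δ ≈ 0.518.
p = a·p₁ + b·p₂ ≈ (0.639, 0.413, 0.649); φ = arcsin(p_z) ≈ 40.45°, λ = atan2(p_y, p_x) ≈ 32.83°.

≈ 40°N, 33°E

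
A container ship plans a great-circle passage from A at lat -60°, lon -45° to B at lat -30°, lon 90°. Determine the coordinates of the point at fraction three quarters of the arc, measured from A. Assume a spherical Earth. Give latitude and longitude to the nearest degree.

≈ lat -49°, lon 79°

The haversine formula gives a central angle δ ≈ 1.444 rad (82.7°) between the endpoints.
Interpolate at f = 3/4 with slerp weights a = sin((1−f)δ)/sin δ ≈ 0.356, b = sin(fδ)/sin δ ≈ 0.890.
p = a·p₁ + b·p₂ ≈ (0.126, 0.645, -0.754); φ = arcsin(p_z) ≈ -48.90°, λ = atan2(p_y, p_x) ≈ 78.96°.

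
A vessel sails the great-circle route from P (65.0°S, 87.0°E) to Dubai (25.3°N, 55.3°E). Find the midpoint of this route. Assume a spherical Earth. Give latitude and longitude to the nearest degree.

≈ (20°S, 65°E)

The haversine formula gives a central angle δ ≈ 1.633 rad (93.6°) between the endpoints.
Interpolate at f = 1/2 with slerp weights a = sin((1−f)δ)/sin δ ≈ 0.730, b = sin(fδ)/sin δ ≈ 0.730.
p = a·p₁ + b·p₂ ≈ (0.392, 0.851, -0.350); φ = arcsin(p_z) ≈ -20.47°, λ = atan2(p_y, p_x) ≈ 65.27°.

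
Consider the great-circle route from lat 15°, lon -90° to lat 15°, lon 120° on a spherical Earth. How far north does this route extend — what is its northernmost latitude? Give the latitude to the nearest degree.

The great circle lies in the plane with unit normal n̂ = (p₁ × p₂)/|p₁ × p₂|.
Here n̂_z ≈ -0.695; the vertex latitude is φ_max = arccos|n̂_z| ≈ 46.0°.

≈ 46°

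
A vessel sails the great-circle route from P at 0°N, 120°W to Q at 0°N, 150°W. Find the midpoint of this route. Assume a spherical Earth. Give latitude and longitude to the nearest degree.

Write both endpoints as unit vectors p₁, p₂ with components (cos φ cos λ, cos φ sin λ, sin φ).
The central angle between the endpoints is δ = arccos(p₁·p₂) ≈ 0.524 rad (30.0°).
Interpolate at f = 1/2 with slerp weights a = sin((1−f)δ)/sin δ ≈ 0.518, b = sin(fδ)/sin δ ≈ 0.518.
p = a·p₁ + b·p₂ ≈ (-0.707, -0.707, 0.000); φ = arcsin(p_z) ≈ 0.00°, λ = atan2(p_y, p_x) ≈ -135.00°.

≈ 0°N, 135°W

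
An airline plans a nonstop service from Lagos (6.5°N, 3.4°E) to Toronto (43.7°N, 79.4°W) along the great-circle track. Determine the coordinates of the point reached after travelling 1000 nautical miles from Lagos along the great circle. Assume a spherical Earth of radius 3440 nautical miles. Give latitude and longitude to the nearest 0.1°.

≈ 17.7°N, 9.2°W

Write both endpoints as unit vectors p₁, p₂ with components (cos φ cos λ, cos φ sin λ, sin φ).
The central angle between the endpoints is δ = arccos(p₁·p₂) ≈ 1.402 rad (80.3°). The total great-circle distance is δ·R ≈ 1.402 × 3440 ≈ 4822 nmi, so the target fraction is f = 1000/4822 ≈ 0.207.
Interpolate at f ≈ 0.207 with slerp weights a = sin((1−f)δ)/sin δ ≈ 0.909, b = sin(fδ)/sin δ ≈ 0.291.
p = a·p₁ + b·p₂ ≈ (0.940, -0.153, 0.304); φ = arcsin(p_z) ≈ 17.69°, λ = atan2(p_y, p_x) ≈ -9.24°.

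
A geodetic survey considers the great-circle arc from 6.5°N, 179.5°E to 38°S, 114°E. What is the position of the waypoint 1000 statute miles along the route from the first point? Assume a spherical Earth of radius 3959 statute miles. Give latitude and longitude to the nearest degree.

Convert each endpoint to a unit vector on the sphere (x = cos φ cos λ, y = cos φ sin λ, z = sin φ).
The central angle between the endpoints is δ = arccos(p₁·p₂) ≈ 1.313 rad (75.2°). The total great-circle distance is δ·R ≈ 1.313 × 3959 ≈ 5198 mi, so the target fraction is f = 1000/5198 ≈ 0.192.
Interpolate at f ≈ 0.192 with slerp weights a = sin((1−f)δ)/sin δ ≈ 0.902, b = sin(fδ)/sin δ ≈ 0.258.
p = a·p₁ + b·p₂ ≈ (-0.979, 0.194, -0.057); φ = arcsin(p_z) ≈ -3.27°, λ = atan2(p_y, p_x) ≈ 168.80°.

≈ 3°S, 169°E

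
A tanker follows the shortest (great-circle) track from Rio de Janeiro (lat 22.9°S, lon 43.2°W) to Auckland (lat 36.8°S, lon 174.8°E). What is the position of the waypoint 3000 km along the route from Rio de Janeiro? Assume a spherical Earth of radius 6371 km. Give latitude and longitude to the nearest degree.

≈ lat 45°S, lon 63°W

From cos δ = sin φ₁ sin φ₂ + cos φ₁ cos φ₂ cos Δλ, the central angle is δ ≈ 1.926 rad (110.4°). The total great-circle distance is δ·R ≈ 1.926 × 6371 ≈ 12273 km, so the target fraction is f = 3000/12273 ≈ 0.244.
Interpolate at f ≈ 0.244 with slerp weights a = sin((1−f)δ)/sin δ ≈ 1.060, b = sin(fδ)/sin δ ≈ 0.484.
p = a·p₁ + b·p₂ ≈ (0.326, -0.633, -0.702); φ = arcsin(p_z) ≈ -44.61°, λ = atan2(p_y, p_x) ≈ -62.78°.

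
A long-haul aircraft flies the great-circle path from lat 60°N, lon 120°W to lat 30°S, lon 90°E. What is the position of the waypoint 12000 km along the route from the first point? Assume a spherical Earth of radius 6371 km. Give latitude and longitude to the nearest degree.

≈ lat 3°N, lon 104°E

Convert each endpoint to a unit vector on the sphere (x = cos φ cos λ, y = cos φ sin λ, z = sin φ).
The central angle between the endpoints is δ = arccos(p₁·p₂) ≈ 2.512 rad (143.9°). The total great-circle distance is δ·R ≈ 2.512 × 6371 ≈ 16001 km, so the target fraction is f = 12000/16001 ≈ 0.750.
Interpolate at f ≈ 0.750 with slerp weights a = sin((1−f)δ)/sin δ ≈ 0.997, b = sin(fδ)/sin δ ≈ 1.615.
p = a·p₁ + b·p₂ ≈ (-0.249, 0.967, 0.056); φ = arcsin(p_z) ≈ 3.22°, λ = atan2(p_y, p_x) ≈ 104.46°.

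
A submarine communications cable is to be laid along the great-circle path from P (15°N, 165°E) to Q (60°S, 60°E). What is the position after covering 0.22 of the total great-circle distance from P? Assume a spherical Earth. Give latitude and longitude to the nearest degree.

From cos δ = sin φ₁ sin φ₂ + cos φ₁ cos φ₂ cos Δλ, the central angle is δ ≈ 1.927 rad (110.4°).
Interpolate at f = 0.22 with slerp weights a = sin((1−f)δ)/sin δ ≈ 1.065, b = sin(fδ)/sin δ ≈ 0.439.
p = a·p₁ + b·p₂ ≈ (-0.884, 0.456, -0.105); φ = arcsin(p_z) ≈ -6.01°, λ = atan2(p_y, p_x) ≈ 152.69°.

≈ (6°S, 153°E)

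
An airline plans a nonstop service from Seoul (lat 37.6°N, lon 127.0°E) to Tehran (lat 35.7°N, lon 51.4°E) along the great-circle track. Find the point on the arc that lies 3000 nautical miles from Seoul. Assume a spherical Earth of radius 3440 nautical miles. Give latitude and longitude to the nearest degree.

Write both endpoints as unit vectors p₁, p₂ with components (cos φ cos λ, cos φ sin λ, sin φ).
The central angle between the endpoints is δ = arccos(p₁·p₂) ≈ 1.029 rad (58.9°). The total great-circle distance is δ·R ≈ 1.029 × 3440 ≈ 3538 nmi, so the target fraction is f = 3000/3538 ≈ 0.848.
Interpolate at f ≈ 0.848 with slerp weights a = sin((1−f)δ)/sin δ ≈ 0.182, b = sin(fδ)/sin δ ≈ 0.894.
p = a·p₁ + b·p₂ ≈ (0.366, 0.682, 0.633); φ = arcsin(p_z) ≈ 39.24°, λ = atan2(p_y, p_x) ≈ 61.79°.

≈ lat 39°N, lon 62°E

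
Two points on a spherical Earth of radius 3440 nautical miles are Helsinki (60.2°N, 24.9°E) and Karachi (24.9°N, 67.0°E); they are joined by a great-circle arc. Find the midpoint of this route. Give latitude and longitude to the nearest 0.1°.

Write both endpoints as unit vectors p₁, p₂ with components (cos φ cos λ, cos φ sin λ, sin φ).
The central angle between the endpoints is δ = arccos(p₁·p₂) ≈ 0.796 rad (45.6°).
Interpolate at f = 1/2 with slerp weights a = sin((1−f)δ)/sin δ ≈ 0.542, b = sin(fδ)/sin δ ≈ 0.542.
p = a·p₁ + b·p₂ ≈ (0.437, 0.566, 0.699); φ = arcsin(p_z) ≈ 44.35°, λ = atan2(p_y, p_x) ≈ 52.36°.

≈ 44.3°N, 52.4°E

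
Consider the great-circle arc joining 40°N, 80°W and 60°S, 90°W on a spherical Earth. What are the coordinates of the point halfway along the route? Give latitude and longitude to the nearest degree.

≈ 10°S, 84°W

Convert each endpoint to a unit vector on the sphere (x = cos φ cos λ, y = cos φ sin λ, z = sin φ).
The central angle between the endpoints is δ = arccos(p₁·p₂) ≈ 1.751 rad (100.3°).
Interpolate at f = 1/2 with slerp weights a = sin((1−f)δ)/sin δ ≈ 0.781, b = sin(fδ)/sin δ ≈ 0.781.
p = a·p₁ + b·p₂ ≈ (0.104, -0.979, -0.174); φ = arcsin(p_z) ≈ -10.04°, λ = atan2(p_y, p_x) ≈ -83.95°.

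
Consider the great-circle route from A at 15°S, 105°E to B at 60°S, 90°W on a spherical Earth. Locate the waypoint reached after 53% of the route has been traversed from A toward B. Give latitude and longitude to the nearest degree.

≈ 69°S, 123°E

Write both endpoints as unit vectors p₁, p₂ with components (cos φ cos λ, cos φ sin λ, sin φ).
The central angle between the endpoints is δ = arccos(p₁·p₂) ≈ 1.816 rad (104.0°).
Interpolate at f = 0.53 with slerp weights a = sin((1−f)δ)/sin δ ≈ 0.777, b = sin(fδ)/sin δ ≈ 0.846.
p = a·p₁ + b·p₂ ≈ (-0.194, 0.302, -0.933); φ = arcsin(p_z) ≈ -68.97°, λ = atan2(p_y, p_x) ≈ 122.76°.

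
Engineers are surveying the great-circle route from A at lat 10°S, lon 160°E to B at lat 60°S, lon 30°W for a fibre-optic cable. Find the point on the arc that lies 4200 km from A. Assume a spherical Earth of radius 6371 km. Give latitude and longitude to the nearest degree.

Convert each endpoint to a unit vector on the sphere (x = cos φ cos λ, y = cos φ sin λ, z = sin φ).
The central angle between the endpoints is δ = arccos(p₁·p₂) ≈ 1.912 rad (109.5°). The total great-circle distance is δ·R ≈ 1.912 × 6371 ≈ 12181 km, so the target fraction is f = 4200/12181 ≈ 0.345.
Interpolate at f ≈ 0.345 with slerp weights a = sin((1−f)δ)/sin δ ≈ 1.008, b = sin(fδ)/sin δ ≈ 0.650.
p = a·p₁ + b·p₂ ≈ (-0.651, 0.177, -0.738); φ = arcsin(p_z) ≈ -47.55°, λ = atan2(p_y, p_x) ≈ 164.80°.

≈ lat 48°S, lon 165°E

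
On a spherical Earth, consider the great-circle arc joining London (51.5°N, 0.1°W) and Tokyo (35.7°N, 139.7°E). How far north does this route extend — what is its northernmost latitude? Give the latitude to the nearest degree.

The great circle lies in the plane with unit normal n̂ = (p₁ × p₂)/|p₁ × p₂|.
Here n̂_z ≈ +0.327; the vertex latitude is φ_max = arccos|n̂_z| ≈ 70.9°.
Check via Clairaut: cos φ_max = |cos φ₁| · sin C = cos(51.5°)·sin(31.7°) ≈ 0.327, again giving ≈ 70.9°.

≈ 71°N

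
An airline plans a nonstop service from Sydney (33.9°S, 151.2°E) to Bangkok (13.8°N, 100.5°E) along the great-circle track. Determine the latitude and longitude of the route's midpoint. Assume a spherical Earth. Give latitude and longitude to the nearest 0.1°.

The haversine formula gives a central angle δ ≈ 1.184 rad (67.8°) between the endpoints.
Interpolate at f = 1/2 with slerp weights a = sin((1−f)δ)/sin δ ≈ 0.602, b = sin(fδ)/sin δ ≈ 0.602.
p = a·p₁ + b·p₂ ≈ (-0.545, 0.816, -0.192); φ = arcsin(p_z) ≈ -11.09°, λ = atan2(p_y, p_x) ≈ 123.72°.

≈ (11.1°S, 123.7°E)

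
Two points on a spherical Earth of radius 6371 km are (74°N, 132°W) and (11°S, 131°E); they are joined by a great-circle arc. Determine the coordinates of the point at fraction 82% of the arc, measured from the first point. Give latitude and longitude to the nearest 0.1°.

Convert each endpoint to a unit vector on the sphere (x = cos φ cos λ, y = cos φ sin λ, z = sin φ).
The central angle between the endpoints is δ = arccos(p₁·p₂) ≈ 1.789 rad (102.5°).
Interpolate at f = 0.82 with slerp weights a = sin((1−f)δ)/sin δ ≈ 0.324, b = sin(fδ)/sin δ ≈ 1.019.
p = a·p₁ + b·p₂ ≈ (-0.716, 0.688, 0.117); φ = arcsin(p_z) ≈ 6.73°, λ = atan2(p_y, p_x) ≈ 136.12°.

≈ (6.7°N, 136.1°E)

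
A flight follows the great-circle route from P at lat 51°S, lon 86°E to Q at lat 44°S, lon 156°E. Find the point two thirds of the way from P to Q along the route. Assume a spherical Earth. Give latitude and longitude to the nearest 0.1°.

≈ lat 51.1°S, lon 135.7°E

The haversine formula gives a central angle δ ≈ 0.803 rad (46.0°) between the endpoints.
Interpolate at f = 2/3 with slerp weights a = sin((1−f)δ)/sin δ ≈ 0.368, b = sin(fδ)/sin δ ≈ 0.709.
p = a·p₁ + b·p₂ ≈ (-0.450, 0.438, -0.778); φ = arcsin(p_z) ≈ -51.10°, λ = atan2(p_y, p_x) ≈ 135.75°.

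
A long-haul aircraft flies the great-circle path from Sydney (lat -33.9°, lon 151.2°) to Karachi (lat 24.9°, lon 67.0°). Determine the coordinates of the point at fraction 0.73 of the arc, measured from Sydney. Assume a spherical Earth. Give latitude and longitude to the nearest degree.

≈ lat 9°, lon 89°

The haversine formula gives a central angle δ ≈ 1.730 rad (99.1°) between the endpoints.
Interpolate at f = 0.73 with slerp weights a = sin((1−f)δ)/sin δ ≈ 0.456, b = sin(fδ)/sin δ ≈ 0.965.
p = a·p₁ + b·p₂ ≈ (0.010, 0.988, 0.152); φ = arcsin(p_z) ≈ 8.74°, λ = atan2(p_y, p_x) ≈ 89.40°.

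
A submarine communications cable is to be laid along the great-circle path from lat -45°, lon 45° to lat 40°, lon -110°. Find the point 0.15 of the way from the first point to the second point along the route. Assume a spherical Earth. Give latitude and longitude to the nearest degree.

From cos δ = sin φ₁ sin φ₂ + cos φ₁ cos φ₂ cos Δλ, the central angle is δ ≈ 2.810 rad (161.0°).
Interpolate at f = 0.15 with slerp weights a = sin((1−f)δ)/sin δ ≈ 2.100, b = sin(fδ)/sin δ ≈ 1.256.
p = a·p₁ + b·p₂ ≈ (0.721, 0.146, -0.678); φ = arcsin(p_z) ≈ -42.65°, λ = atan2(p_y, p_x) ≈ 11.44°.

≈ lat -43°, lon 11°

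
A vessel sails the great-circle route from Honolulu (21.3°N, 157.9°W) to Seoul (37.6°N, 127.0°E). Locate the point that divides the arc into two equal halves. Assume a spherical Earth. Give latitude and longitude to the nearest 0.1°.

Convert each endpoint to a unit vector on the sphere (x = cos φ cos λ, y = cos φ sin λ, z = sin φ).
The central angle between the endpoints is δ = arccos(p₁·p₂) ≈ 1.147 rad (65.7°).
Interpolate at f = 1/2 with slerp weights a = sin((1−f)δ)/sin δ ≈ 0.595, b = sin(fδ)/sin δ ≈ 0.595.
p = a·p₁ + b·p₂ ≈ (-0.798, 0.168, 0.579); φ = arcsin(p_z) ≈ 35.41°, λ = atan2(p_y, p_x) ≈ 168.11°.

≈ 35.4°N, 168.1°E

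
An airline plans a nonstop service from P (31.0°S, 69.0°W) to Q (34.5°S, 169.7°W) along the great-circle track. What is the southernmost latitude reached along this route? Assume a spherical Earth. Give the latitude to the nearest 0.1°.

≈ 45.3°S

The great circle lies in the plane with unit normal n̂ = (p₁ × p₂)/|p₁ × p₂|.
Here n̂_z ≈ -0.703; the vertex latitude is φ_max = arccos|n̂_z| ≈ 45.3°.
Check via Clairaut: cos φ_max = |cos φ₁| · sin C = cos(31.0°)·sin(124.9°) ≈ 0.703, again giving ≈ 45.3°.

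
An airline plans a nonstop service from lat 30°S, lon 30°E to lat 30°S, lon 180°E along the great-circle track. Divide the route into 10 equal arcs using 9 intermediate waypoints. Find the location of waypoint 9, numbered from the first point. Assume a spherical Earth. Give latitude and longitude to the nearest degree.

Write both endpoints as unit vectors p₁, p₂ with components (cos φ cos λ, cos φ sin λ, sin φ).
The central angle between the endpoints is δ = arccos(p₁·p₂) ≈ 1.982 rad (113.5°).
Interpolate at f = 9/10 with slerp weights a = sin((1−f)δ)/sin δ ≈ 0.215, b = sin(fδ)/sin δ ≈ 1.066.
p = a·p₁ + b·p₂ ≈ (-0.762, 0.093, -0.641); φ = arcsin(p_z) ≈ -39.83°, λ = atan2(p_y, p_x) ≈ 173.04°.

≈ lat 40°S, lon 173°E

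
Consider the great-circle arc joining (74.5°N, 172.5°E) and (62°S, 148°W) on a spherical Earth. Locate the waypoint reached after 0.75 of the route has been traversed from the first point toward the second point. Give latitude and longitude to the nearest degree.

≈ (28°S, 158°W)

From cos δ = sin φ₁ sin φ₂ + cos φ₁ cos φ₂ cos Δλ, the central angle is δ ≈ 2.425 rad (138.9°).
Interpolate at f = 0.75 with slerp weights a = sin((1−f)δ)/sin δ ≈ 0.867, b = sin(fδ)/sin δ ≈ 1.476.
p = a·p₁ + b·p₂ ≈ (-0.817, -0.337, -0.467); φ = arcsin(p_z) ≈ -27.85°, λ = atan2(p_y, p_x) ≈ -157.60°.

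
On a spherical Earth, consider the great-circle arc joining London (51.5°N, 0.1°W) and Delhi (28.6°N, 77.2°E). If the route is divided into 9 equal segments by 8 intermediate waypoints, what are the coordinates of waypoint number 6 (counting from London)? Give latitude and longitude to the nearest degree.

≈ 42°N, 58°E

From cos δ = sin φ₁ sin φ₂ + cos φ₁ cos φ₂ cos Δλ, the central angle is δ ≈ 1.053 rad (60.3°).
Interpolate at f = 6/9 with slerp weights a = sin((1−f)δ)/sin δ ≈ 0.396, b = sin(fδ)/sin δ ≈ 0.743.
p = a·p₁ + b·p₂ ≈ (0.391, 0.636, 0.665); φ = arcsin(p_z) ≈ 41.72°, λ = atan2(p_y, p_x) ≈ 58.42°.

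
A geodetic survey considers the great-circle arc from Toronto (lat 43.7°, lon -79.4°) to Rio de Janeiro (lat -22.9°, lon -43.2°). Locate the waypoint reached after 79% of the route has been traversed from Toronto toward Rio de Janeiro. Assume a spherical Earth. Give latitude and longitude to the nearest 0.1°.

≈ lat -8.8°, lon -50.1°

The haversine formula gives a central angle δ ≈ 1.299 rad (74.4°) between the endpoints.
Interpolate at f = 0.79 with slerp weights a = sin((1−f)δ)/sin δ ≈ 0.280, b = sin(fδ)/sin δ ≈ 0.888.
p = a·p₁ + b·p₂ ≈ (0.633, -0.759, -0.152); φ = arcsin(p_z) ≈ -8.76°, λ = atan2(p_y, p_x) ≈ -50.14°.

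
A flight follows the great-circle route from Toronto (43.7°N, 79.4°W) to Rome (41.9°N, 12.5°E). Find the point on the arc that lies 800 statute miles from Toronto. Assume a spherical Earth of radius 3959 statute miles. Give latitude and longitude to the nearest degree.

The haversine formula gives a central angle δ ≈ 1.111 rad (63.7°) between the endpoints. The total great-circle distance is δ·R ≈ 1.111 × 3959 ≈ 4399 mi, so the target fraction is f = 800/4399 ≈ 0.182.
Interpolate at f ≈ 0.182 with slerp weights a = sin((1−f)δ)/sin δ ≈ 0.880, b = sin(fδ)/sin δ ≈ 0.224.
p = a·p₁ + b·p₂ ≈ (0.280, -0.590, 0.758); φ = arcsin(p_z) ≈ 49.27°, λ = atan2(p_y, p_x) ≈ -64.61°.

≈ 49°N, 65°W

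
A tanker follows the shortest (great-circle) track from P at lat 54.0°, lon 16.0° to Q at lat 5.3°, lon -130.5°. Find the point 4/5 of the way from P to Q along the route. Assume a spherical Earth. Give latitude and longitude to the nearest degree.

The haversine formula gives a central angle δ ≈ 1.997 rad (114.4°) between the endpoints.
Interpolate at f = 4/5 with slerp weights a = sin((1−f)δ)/sin δ ≈ 0.427, b = sin(fδ)/sin δ ≈ 1.098.
p = a·p₁ + b·p₂ ≈ (-0.469, -0.762, 0.447); φ = arcsin(p_z) ≈ 26.54°, λ = atan2(p_y, p_x) ≈ -121.59°.

≈ lat 27°, lon -122°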